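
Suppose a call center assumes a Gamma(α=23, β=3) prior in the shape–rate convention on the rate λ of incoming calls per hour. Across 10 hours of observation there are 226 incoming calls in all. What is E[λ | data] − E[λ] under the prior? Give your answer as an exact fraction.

448/39

Total count 226 over total exposure 10 hours.
Posterior: α' = 23 + 226 = 249, β' = 3 + 10 = 13.
Posterior mean = 249/13 = 249/13; prior mean = 23/3 = 23/3. Difference = 249/13 − 23/3 = 448/39.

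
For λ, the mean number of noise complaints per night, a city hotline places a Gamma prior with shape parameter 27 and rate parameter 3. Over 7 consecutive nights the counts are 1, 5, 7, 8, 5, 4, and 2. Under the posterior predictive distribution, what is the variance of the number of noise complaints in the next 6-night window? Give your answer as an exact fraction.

Total count: 1 + 5 + 7 + 8 + 5 + 4 + 2 = 32.
Total exposure: 7 nights.
Conjugate update: add total count to the shape and total exposure to the rate, giving Gamma(59, 10).
The posterior predictive for a window of length T is Negative Binomial with variance T·α'·(β'+T)/β'² = 6·59·16/100 = 1416/25.

1416/25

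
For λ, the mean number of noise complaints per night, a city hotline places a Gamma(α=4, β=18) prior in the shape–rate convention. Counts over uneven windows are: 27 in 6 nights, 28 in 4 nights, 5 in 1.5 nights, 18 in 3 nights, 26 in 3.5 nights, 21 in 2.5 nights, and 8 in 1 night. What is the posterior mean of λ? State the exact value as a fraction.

Total count: 27 + 28 + 5 + 18 + 26 + 21 + 8 = 133.
Total exposure: 6 + 4 + 1.5 + 3 + 3.5 + 2.5 + 1 = 21.5 nights.
Conjugate update: add total count to the shape and total exposure to the rate, giving Gamma(137, 79/2).
Posterior mean = α'/β' = 137/(79/2) = 274/79.

274/79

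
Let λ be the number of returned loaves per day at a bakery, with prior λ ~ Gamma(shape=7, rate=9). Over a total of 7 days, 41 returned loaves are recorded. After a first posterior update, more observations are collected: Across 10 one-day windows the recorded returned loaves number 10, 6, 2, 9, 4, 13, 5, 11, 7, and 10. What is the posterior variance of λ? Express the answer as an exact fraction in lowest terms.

Total count 41 over total exposure 7 days.
After the first batch: Gamma(7 + 41, 9 + 7) = Gamma(48, 16).
Total count: 10 + 6 + 2 + 9 + 4 + 13 + 5 + 11 + 7 + 10 = 77.
Total exposure: 10 days.
After the second batch: Gamma(48 + 77, 16 + 10) = Gamma(125, 26).
Posterior variance = α'/β'² = 125/676.

125/676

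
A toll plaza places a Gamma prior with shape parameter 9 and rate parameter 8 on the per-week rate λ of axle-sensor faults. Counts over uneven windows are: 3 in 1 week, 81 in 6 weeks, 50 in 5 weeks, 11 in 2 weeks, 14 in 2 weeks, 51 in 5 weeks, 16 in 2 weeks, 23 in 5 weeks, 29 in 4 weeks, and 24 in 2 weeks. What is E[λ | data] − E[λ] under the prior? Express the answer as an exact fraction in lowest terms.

Total count: 3 + 81 + 50 + 11 + 14 + 51 + 16 + 23 + 29 + 24 = 302.
Total exposure: 1 + 6 + 5 + 2 + 2 + 5 + 2 + 5 + 4 + 2 = 34 weeks.
Posterior: α' = 9 + 302 = 311, β' = 8 + 34 = 42.
Posterior mean = 311/42 = 311/42; prior mean = 9/8 = 9/8. Difference = 311/42 − 9/8 = 1055/168.

1055/168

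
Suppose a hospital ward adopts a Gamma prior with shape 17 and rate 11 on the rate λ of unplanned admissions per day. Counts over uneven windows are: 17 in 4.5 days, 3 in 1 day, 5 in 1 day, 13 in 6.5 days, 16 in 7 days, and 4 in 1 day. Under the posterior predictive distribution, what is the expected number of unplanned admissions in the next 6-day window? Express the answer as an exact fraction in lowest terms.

Total count: 17 + 3 + 5 + 13 + 16 + 4 = 58.
Total exposure: 4.5 + 1 + 1 + 6.5 + 7 + 1 = 21 days.
By Gamma–Poisson conjugacy, the posterior is Gamma(α + Σx, β + Σt) = Gamma(17 + 58, 11 + 21) = Gamma(75, 32).
Predictive mean over a 6-day window = T·E[λ|data] = 6·75/32 = 225/16.

225/16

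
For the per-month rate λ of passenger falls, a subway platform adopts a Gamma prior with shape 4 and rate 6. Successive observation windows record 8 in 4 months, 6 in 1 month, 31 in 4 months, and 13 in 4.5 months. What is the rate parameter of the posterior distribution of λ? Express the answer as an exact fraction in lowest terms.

39/2

Total count: 8 + 6 + 31 + 13 = 58.
Total exposure: 4 + 1 + 4 + 4.5 = 13.5 months.
The Gamma prior is conjugate for the Poisson rate, so λ | data ~ Gamma(4+58, 6+13.5) = Gamma(62, 39/2).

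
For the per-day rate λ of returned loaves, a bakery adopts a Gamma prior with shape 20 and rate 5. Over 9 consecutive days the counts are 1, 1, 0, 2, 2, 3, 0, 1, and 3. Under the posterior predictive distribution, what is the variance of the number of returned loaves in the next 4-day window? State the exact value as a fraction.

Total count: 1 + 1 + 0 + 2 + 2 + 3 + 0 + 1 + 3 = 13.
Total exposure: 9 days.
The Gamma prior is conjugate for the Poisson rate, so λ | data ~ Gamma(20+13, 5+9) = Gamma(33, 14).
The posterior predictive for a window of length T is Negative Binomial with variance T·α'·(β'+T)/β'² = 4·33·18/196 = 594/49.

594/49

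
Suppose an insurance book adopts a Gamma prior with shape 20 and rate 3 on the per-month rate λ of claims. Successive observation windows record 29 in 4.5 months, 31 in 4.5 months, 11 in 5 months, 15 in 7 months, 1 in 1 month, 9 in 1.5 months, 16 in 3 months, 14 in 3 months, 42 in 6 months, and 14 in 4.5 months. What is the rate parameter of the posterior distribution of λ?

Total count: 29 + 31 + 11 + 15 + 1 + 9 + 16 + 14 + 42 + 14 = 182.
Total exposure: 4.5 + 4.5 + 5 + 7 + 1 + 1.5 + 3 + 3 + 6 + 4.5 = 40 months.
The Gamma prior is conjugate for the Poisson rate, so λ | data ~ Gamma(20+182, 3+40) = Gamma(202, 43).

43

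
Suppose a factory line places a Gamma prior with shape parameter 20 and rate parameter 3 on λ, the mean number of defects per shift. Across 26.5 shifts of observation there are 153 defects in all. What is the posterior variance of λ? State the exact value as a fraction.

692/3481

Total count 153 over total exposure 26.5 shifts.
Posterior: α' = 20 + 153 = 173, β' = 3 + 26.5 = 59/2.
Posterior variance = α'/β'² = 173/(3481/4) = 692/3481.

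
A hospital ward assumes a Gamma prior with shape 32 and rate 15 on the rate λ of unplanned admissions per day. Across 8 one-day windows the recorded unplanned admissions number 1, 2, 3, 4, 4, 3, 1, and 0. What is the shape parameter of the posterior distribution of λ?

Total count: 1 + 2 + 3 + 4 + 4 + 3 + 1 + 0 = 18.
Total exposure: 8 days.
The Gamma prior is conjugate for the Poisson rate, so λ | data ~ Gamma(32+18, 15+8) = Gamma(50, 23).

50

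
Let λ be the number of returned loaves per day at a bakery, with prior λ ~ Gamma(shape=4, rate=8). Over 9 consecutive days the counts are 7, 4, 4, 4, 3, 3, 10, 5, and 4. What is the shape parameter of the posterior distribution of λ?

Total count: 7 + 4 + 4 + 4 + 3 + 3 + 10 + 5 + 4 = 44.
Total exposure: 9 days.
Conjugate update: add total count to the shape and total exposure to the rate, giving Gamma(48, 17).

48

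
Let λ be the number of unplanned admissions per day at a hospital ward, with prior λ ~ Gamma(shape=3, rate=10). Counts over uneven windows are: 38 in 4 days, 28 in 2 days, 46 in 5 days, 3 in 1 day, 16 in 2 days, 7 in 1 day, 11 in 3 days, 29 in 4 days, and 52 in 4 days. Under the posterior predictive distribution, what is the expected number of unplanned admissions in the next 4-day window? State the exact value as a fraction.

233/9

Total count: 38 + 28 + 46 + 3 + 16 + 7 + 11 + 29 + 52 = 230.
Total exposure: 4 + 2 + 5 + 1 + 2 + 1 + 3 + 4 + 4 = 26 days.
Gamma(α, β) with Poisson data over total exposure Σt gives posterior Gamma(α+Σx, β+Σt) = Gamma(233, 36).
Predictive mean over a 4-day window = T·E[λ|data] = 4·233/36 = 233/9.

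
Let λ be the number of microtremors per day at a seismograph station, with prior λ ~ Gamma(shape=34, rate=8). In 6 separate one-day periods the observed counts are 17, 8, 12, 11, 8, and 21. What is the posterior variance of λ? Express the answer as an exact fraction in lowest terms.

111/196

Total count: 17 + 8 + 12 + 11 + 8 + 21 = 77.
Total exposure: 6 days.
Posterior: α' = 34 + 77 = 111, β' = 8 + 6 = 14.
Posterior variance = α'/β'² = 111/196.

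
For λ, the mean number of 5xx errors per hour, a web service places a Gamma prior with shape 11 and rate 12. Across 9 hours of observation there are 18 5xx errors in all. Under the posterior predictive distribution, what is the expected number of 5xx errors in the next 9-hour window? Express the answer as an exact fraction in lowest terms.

87/7

Total count 18 over total exposure 9 hours.
Conjugate update: add total count to the shape and total exposure to the rate, giving Gamma(29, 21).
Predictive mean over a 9-hour window = T·E[λ|data] = 9·29/21 = 87/7.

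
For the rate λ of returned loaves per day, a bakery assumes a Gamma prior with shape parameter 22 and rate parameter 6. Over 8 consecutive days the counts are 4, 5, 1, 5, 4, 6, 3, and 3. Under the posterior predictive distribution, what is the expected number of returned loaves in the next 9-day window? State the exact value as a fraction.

477/14

Total count: 4 + 5 + 1 + 5 + 4 + 6 + 3 + 3 = 31.
Total exposure: 8 days.
Conjugate update: add total count to the shape and total exposure to the rate, giving Gamma(53, 14).
Predictive mean over a 9-day window = T·E[λ|data] = 9·53/14 = 477/14.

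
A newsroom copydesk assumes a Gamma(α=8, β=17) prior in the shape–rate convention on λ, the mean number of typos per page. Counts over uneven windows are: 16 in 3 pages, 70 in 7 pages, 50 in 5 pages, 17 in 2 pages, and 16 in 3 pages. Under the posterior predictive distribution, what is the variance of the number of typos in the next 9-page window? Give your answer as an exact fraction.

73278/1369

Total count: 16 + 70 + 50 + 17 + 16 = 169.
Total exposure: 3 + 7 + 5 + 2 + 3 = 20 pages.
Conjugate update: add total count to the shape and total exposure to the rate, giving Gamma(177, 37).
The posterior predictive for a window of length T is Negative Binomial with variance T·α'·(β'+T)/β'² = 9·177·46/1369 = 73278/1369.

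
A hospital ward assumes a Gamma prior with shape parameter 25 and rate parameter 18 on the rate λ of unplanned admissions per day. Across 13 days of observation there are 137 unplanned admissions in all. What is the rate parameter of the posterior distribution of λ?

Total count 137 over total exposure 13 days.
By Gamma–Poisson conjugacy, the posterior is Gamma(α + Σx, β + Σt) = Gamma(25 + 137, 18 + 13) = Gamma(162, 31).

31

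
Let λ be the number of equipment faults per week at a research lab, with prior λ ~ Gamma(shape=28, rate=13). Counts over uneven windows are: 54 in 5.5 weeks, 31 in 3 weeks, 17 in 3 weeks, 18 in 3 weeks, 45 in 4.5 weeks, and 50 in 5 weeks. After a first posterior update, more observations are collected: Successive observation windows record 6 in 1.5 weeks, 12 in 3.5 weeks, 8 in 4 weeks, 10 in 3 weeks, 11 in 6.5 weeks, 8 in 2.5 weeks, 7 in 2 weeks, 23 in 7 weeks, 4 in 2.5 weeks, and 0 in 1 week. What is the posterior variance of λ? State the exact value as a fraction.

Total count: 54 + 31 + 17 + 18 + 45 + 50 = 215.
Total exposure: 5.5 + 3 + 3 + 3 + 4.5 + 5 = 24 weeks.
After the first batch: Gamma(28 + 215, 13 + 24) = Gamma(243, 37).
Total count: 6 + 12 + 8 + 10 + 11 + 8 + 7 + 23 + 4 + 0 = 89.
Total exposure: 1.5 + 3.5 + 4 + 3 + 6.5 + 2.5 + 2 + 7 + 2.5 + 1 = 33.5 weeks.
After the second batch: Gamma(243 + 89, 37 + 33.5) = Gamma(332, 141/2).
Posterior variance = α'/β'² = 332/(19881/4) = 1328/19881.

1328/19881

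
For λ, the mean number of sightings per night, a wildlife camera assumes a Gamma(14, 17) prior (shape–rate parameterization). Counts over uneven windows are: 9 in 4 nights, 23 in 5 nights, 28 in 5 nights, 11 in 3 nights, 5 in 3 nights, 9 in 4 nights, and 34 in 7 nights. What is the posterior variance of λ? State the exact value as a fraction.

Total count: 9 + 23 + 28 + 11 + 5 + 9 + 34 = 119.
Total exposure: 4 + 5 + 5 + 3 + 3 + 4 + 7 = 31 nights.
Posterior: α' = 14 + 119 = 133, β' = 17 + 31 = 48.
Posterior variance = α'/β'² = 133/2304.

133/2304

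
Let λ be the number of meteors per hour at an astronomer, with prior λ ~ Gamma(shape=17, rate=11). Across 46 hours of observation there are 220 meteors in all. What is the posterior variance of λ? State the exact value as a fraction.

79/1083

Total count 220 over total exposure 46 hours.
Gamma(α, β) with Poisson data over total exposure Σt gives posterior Gamma(α+Σx, β+Σt) = Gamma(237, 57).
Posterior variance = α'/β'² = 237/3249 = 79/1083.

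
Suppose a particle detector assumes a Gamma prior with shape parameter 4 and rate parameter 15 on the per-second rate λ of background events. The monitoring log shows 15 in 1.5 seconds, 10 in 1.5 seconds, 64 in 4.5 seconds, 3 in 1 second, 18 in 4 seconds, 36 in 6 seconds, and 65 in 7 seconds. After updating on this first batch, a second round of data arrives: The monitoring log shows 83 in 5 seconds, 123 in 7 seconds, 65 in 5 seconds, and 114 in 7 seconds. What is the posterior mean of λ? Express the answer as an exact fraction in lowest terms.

Total count: 15 + 10 + 64 + 3 + 18 + 36 + 65 = 211.
Total exposure: 1.5 + 1.5 + 4.5 + 1 + 4 + 6 + 7 = 25.5 seconds.
After the first batch: Gamma(4 + 211, 15 + 25.5) = Gamma(215, 81/2).
Total count: 83 + 123 + 65 + 114 = 385.
Total exposure: 5 + 7 + 5 + 7 = 24 seconds.
After the second batch: Gamma(215 + 385, 81/2 + 24) = Gamma(600, 129/2).
Posterior mean = α'/β' = 600/(129/2) = 400/43.

400/43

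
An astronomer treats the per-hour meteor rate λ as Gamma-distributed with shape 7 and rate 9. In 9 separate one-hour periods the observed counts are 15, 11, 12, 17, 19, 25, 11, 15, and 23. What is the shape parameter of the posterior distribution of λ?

Total count: 15 + 11 + 12 + 17 + 19 + 25 + 11 + 15 + 23 = 148.
Total exposure: 9 hours.
Posterior: α' = 7 + 148 = 155, β' = 9 + 9 = 18.

155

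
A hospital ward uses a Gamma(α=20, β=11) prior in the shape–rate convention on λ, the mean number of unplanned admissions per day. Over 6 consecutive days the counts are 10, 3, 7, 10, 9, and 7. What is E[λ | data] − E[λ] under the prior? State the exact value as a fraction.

386/187

Total count: 10 + 3 + 7 + 10 + 9 + 7 = 46.
Total exposure: 6 days.
Posterior: α' = 20 + 46 = 66, β' = 11 + 6 = 17.
Posterior mean = 66/17 = 66/17; prior mean = 20/11 = 20/11. Difference = 66/17 − 20/11 = 386/187.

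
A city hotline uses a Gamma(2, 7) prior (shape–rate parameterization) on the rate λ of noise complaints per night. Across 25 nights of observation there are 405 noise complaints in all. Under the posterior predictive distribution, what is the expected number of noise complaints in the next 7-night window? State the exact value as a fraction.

2849/32

Total count 405 over total exposure 25 nights.
Posterior: α' = 2 + 405 = 407, β' = 7 + 25 = 32.
Predictive mean over a 7-night window = T·E[λ|data] = 7·407/32 = 2849/32.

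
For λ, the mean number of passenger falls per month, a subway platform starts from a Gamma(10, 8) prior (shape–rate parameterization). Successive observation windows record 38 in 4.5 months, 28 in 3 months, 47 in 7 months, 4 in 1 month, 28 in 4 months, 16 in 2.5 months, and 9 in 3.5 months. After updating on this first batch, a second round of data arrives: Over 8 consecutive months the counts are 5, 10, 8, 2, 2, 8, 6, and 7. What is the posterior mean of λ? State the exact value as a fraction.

Total count: 38 + 28 + 47 + 4 + 28 + 16 + 9 = 170.
Total exposure: 4.5 + 3 + 7 + 1 + 4 + 2.5 + 3.5 = 25.5 months.
After the first batch: Gamma(10 + 170, 8 + 25.5) = Gamma(180, 67/2).
Total count: 5 + 10 + 8 + 2 + 2 + 8 + 6 + 7 = 48.
Total exposure: 8 months.
After the second batch: Gamma(180 + 48, 67/2 + 8) = Gamma(228, 83/2).
Posterior mean = α'/β' = 228/(83/2) = 456/83.

456/83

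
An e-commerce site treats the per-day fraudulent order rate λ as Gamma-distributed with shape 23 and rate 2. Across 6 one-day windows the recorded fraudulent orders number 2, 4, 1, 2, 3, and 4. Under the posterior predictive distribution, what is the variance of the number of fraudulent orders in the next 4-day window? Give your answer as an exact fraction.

117/4

Total count: 2 + 4 + 1 + 2 + 3 + 4 = 16.
Total exposure: 6 days.
Conjugate update: add total count to the shape and total exposure to the rate, giving Gamma(39, 8).
The posterior predictive for a window of length T is Negative Binomial with variance T·α'·(β'+T)/β'² = 4·39·12/64 = 117/4.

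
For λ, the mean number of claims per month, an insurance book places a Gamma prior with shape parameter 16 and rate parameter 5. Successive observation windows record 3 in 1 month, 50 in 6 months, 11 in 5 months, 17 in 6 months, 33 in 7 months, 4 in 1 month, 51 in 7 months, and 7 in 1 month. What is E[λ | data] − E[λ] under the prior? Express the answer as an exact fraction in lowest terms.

112/65

Total count: 3 + 50 + 11 + 17 + 33 + 4 + 51 + 7 = 176.
Total exposure: 1 + 6 + 5 + 6 + 7 + 1 + 7 + 1 = 34 months.
Gamma(α, β) with Poisson data over total exposure Σt gives posterior Gamma(α+Σx, β+Σt) = Gamma(192, 39).
Posterior mean = 192/39 = 64/13; prior mean = 16/5 = 16/5. Difference = 64/13 − 16/5 = 112/65.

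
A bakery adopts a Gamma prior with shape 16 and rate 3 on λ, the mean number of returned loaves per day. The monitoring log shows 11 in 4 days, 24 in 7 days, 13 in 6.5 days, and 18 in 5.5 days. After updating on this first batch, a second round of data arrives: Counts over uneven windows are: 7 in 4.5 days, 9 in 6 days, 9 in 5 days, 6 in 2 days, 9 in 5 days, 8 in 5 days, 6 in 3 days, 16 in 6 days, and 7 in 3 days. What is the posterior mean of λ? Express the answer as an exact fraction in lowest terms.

318/131

Total count: 11 + 24 + 13 + 18 = 66.
Total exposure: 4 + 7 + 6.5 + 5.5 = 23 days.
After the first batch: Gamma(16 + 66, 3 + 23) = Gamma(82, 26).
Total count: 7 + 9 + 9 + 6 + 9 + 8 + 6 + 16 + 7 = 77.
Total exposure: 4.5 + 6 + 5 + 2 + 5 + 5 + 3 + 6 + 3 = 39.5 days.
After the second batch: Gamma(82 + 77, 26 + 39.5) = Gamma(159, 131/2).
Posterior mean = α'/β' = 159/(131/2) = 318/131.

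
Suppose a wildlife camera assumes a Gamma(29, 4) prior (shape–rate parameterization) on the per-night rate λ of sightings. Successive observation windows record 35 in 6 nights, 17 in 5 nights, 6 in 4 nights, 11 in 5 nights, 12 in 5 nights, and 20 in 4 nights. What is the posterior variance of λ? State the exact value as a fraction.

130/1089

Total count: 35 + 17 + 6 + 11 + 12 + 20 = 101.
Total exposure: 6 + 5 + 4 + 5 + 5 + 4 = 29 nights.
By Gamma–Poisson conjugacy, the posterior is Gamma(α + Σx, β + Σt) = Gamma(29 + 101, 4 + 29) = Gamma(130, 33).
Posterior variance = α'/β'² = 130/1089.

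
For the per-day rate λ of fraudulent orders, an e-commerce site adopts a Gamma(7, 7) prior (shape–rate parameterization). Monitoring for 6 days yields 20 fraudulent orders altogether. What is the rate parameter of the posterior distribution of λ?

13

Total count 20 over total exposure 6 days.
The Gamma prior is conjugate for the Poisson rate, so λ | data ~ Gamma(7+20, 7+6) = Gamma(27, 13).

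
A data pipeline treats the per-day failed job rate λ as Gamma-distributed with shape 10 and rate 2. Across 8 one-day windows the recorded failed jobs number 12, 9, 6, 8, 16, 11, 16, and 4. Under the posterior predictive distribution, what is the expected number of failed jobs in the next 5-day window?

46

Total count: 12 + 9 + 6 + 8 + 16 + 11 + 16 + 4 = 82.
Total exposure: 8 days.
Posterior: α' = 10 + 82 = 92, β' = 2 + 8 = 10.
Predictive mean over a 5-day window = T·E[λ|data] = 5·92/10 = 46.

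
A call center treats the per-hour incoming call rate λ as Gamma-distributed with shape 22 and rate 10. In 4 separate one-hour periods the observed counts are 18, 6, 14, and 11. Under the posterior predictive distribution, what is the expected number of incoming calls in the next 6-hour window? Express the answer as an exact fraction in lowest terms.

Total count: 18 + 6 + 14 + 11 = 49.
Total exposure: 4 hours.
By Gamma–Poisson conjugacy, the posterior is Gamma(α + Σx, β + Σt) = Gamma(22 + 49, 10 + 4) = Gamma(71, 14).
Predictive mean over a 6-hour window = T·E[λ|data] = 6·71/14 = 213/7.

213/7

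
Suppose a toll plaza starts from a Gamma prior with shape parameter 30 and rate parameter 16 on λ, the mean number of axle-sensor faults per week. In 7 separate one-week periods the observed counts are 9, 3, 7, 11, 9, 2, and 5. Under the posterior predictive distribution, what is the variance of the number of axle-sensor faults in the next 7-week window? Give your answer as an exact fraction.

Total count: 9 + 3 + 7 + 11 + 9 + 2 + 5 = 46.
Total exposure: 7 weeks.
Posterior: α' = 30 + 46 = 76, β' = 16 + 7 = 23.
The posterior predictive for a window of length T is Negative Binomial with variance T·α'·(β'+T)/β'² = 7·76·30/529 = 15960/529.

15960/529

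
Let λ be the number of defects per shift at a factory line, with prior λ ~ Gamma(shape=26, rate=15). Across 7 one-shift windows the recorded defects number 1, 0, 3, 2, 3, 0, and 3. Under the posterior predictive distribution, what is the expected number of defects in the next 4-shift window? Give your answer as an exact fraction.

76/11

Total count: 1 + 0 + 3 + 2 + 3 + 0 + 3 = 12.
Total exposure: 7 shifts.
The Gamma prior is conjugate for the Poisson rate, so λ | data ~ Gamma(26+12, 15+7) = Gamma(38, 22).
Predictive mean over a 4-shift window = T·E[λ|data] = 4·38/22 = 76/11.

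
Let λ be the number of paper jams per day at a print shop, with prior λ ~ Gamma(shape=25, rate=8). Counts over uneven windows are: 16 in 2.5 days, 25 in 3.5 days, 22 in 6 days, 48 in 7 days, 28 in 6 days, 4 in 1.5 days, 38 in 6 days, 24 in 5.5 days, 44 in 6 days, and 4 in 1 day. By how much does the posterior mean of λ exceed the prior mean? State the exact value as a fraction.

899/424

Total count: 16 + 25 + 22 + 48 + 28 + 4 + 38 + 24 + 44 + 4 = 253.
Total exposure: 2.5 + 3.5 + 6 + 7 + 6 + 1.5 + 6 + 5.5 + 6 + 1 = 45 days.
Conjugate update: add total count to the shape and total exposure to the rate, giving Gamma(278, 53).
Posterior mean = 278/53 = 278/53; prior mean = 25/8 = 25/8. Difference = 278/53 − 25/8 = 899/424.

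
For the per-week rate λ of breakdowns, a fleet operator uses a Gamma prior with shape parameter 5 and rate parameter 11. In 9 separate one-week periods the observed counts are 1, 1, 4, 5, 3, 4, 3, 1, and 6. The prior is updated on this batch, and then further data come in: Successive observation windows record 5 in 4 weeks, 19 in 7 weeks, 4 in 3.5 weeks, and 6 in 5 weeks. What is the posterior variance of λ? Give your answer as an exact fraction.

268/6241

Total count: 1 + 1 + 4 + 5 + 3 + 4 + 3 + 1 + 6 = 28.
Total exposure: 9 weeks.
After the first batch: Gamma(5 + 28, 11 + 9) = Gamma(33, 20).
Total count: 5 + 19 + 4 + 6 = 34.
Total exposure: 4 + 7 + 3.5 + 5 = 19.5 weeks.
After the second batch: Gamma(33 + 34, 20 + 19.5) = Gamma(67, 79/2).
Posterior variance = α'/β'² = 67/(6241/4) = 268/6241.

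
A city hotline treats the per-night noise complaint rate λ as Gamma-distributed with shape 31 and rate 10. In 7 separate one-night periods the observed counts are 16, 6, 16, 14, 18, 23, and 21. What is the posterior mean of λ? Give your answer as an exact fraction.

145/17

Total count: 16 + 6 + 16 + 14 + 18 + 23 + 21 = 114.
Total exposure: 7 nights.
Gamma(α, β) with Poisson data over total exposure Σt gives posterior Gamma(α+Σx, β+Σt) = Gamma(145, 17).
Posterior mean = α'/β' = 145/17.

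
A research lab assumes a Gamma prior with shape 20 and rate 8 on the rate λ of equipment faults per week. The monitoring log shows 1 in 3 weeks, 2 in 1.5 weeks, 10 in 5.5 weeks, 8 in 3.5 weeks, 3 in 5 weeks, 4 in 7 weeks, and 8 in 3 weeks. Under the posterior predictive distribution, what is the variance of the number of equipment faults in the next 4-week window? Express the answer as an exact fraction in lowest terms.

Total count: 1 + 2 + 10 + 8 + 3 + 4 + 8 = 36.
Total exposure: 3 + 1.5 + 5.5 + 3.5 + 5 + 7 + 3 = 28.5 weeks.
Gamma(α, β) with Poisson data over total exposure Σt gives posterior Gamma(α+Σx, β+Σt) = Gamma(56, 73/2).
The posterior predictive for a window of length T is Negative Binomial with variance T·α'·(β'+T)/β'² = 4·56·(81/2)/(5329/4) = 36288/5329.

36288/5329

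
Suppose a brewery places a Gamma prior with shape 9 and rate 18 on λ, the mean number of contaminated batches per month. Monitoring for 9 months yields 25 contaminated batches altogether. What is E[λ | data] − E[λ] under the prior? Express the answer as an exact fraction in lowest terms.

41/54

Total count 25 over total exposure 9 months.
The Gamma prior is conjugate for the Poisson rate, so λ | data ~ Gamma(9+25, 18+9) = Gamma(34, 27).
Posterior mean = 34/27 = 34/27; prior mean = 9/18 = 1/2. Difference = 34/27 − 1/2 = 41/54.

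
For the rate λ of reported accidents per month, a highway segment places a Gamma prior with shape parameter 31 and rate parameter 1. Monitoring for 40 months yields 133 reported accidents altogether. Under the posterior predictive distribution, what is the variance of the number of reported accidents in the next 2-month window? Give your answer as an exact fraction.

344/41

Total count 133 over total exposure 40 months.
Posterior: α' = 31 + 133 = 164, β' = 1 + 40 = 41.
The posterior predictive for a window of length T is Negative Binomial with variance T·α'·(β'+T)/β'² = 2·164·43/1681 = 344/41.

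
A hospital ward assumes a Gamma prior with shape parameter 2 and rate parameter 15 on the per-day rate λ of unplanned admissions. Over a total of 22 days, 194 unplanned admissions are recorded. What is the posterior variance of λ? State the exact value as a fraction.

Total count 194 over total exposure 22 days.
The Gamma prior is conjugate for the Poisson rate, so λ | data ~ Gamma(2+194, 15+22) = Gamma(196, 37).
Posterior variance = α'/β'² = 196/1369.

196/1369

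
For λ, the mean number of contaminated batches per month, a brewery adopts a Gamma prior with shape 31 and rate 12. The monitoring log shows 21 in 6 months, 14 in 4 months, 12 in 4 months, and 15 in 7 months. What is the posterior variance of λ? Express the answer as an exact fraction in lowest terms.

31/363

Total count: 21 + 14 + 12 + 15 = 62.
Total exposure: 6 + 4 + 4 + 7 = 21 months.
Posterior: α' = 31 + 62 = 93, β' = 12 + 21 = 33.
Posterior variance = α'/β'² = 93/1089 = 31/363.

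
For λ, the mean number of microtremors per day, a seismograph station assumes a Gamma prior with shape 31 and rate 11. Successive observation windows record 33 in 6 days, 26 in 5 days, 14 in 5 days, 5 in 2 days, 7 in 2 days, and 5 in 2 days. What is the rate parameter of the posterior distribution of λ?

Total count: 33 + 26 + 14 + 5 + 7 + 5 = 90.
Total exposure: 6 + 5 + 5 + 2 + 2 + 2 = 22 days.
Conjugate update: add total count to the shape and total exposure to the rate, giving Gamma(121, 33).

33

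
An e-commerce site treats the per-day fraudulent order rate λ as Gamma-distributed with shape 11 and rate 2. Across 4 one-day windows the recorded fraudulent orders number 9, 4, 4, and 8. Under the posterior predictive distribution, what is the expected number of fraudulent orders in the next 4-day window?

24

Total count: 9 + 4 + 4 + 8 = 25.
Total exposure: 4 days.
The Gamma prior is conjugate for the Poisson rate, so λ | data ~ Gamma(11+25, 2+4) = Gamma(36, 6).
Predictive mean over a 4-day window = T·E[λ|data] = 4·36/6 = 24.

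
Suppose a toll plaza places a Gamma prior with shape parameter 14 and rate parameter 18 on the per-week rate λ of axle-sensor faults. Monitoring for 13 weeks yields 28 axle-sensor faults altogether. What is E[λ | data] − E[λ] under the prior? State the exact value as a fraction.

Total count 28 over total exposure 13 weeks.
Conjugate update: add total count to the shape and total exposure to the rate, giving Gamma(42, 31).
Posterior mean = 42/31 = 42/31; prior mean = 14/18 = 7/9. Difference = 42/31 − 7/9 = 161/279.

161/279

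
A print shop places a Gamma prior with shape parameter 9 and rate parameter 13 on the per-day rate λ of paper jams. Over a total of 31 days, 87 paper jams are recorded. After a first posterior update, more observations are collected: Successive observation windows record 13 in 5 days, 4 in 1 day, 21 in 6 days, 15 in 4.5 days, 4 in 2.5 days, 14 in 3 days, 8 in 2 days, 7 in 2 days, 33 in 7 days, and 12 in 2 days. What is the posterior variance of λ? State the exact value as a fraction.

227/6241

Total count 87 over total exposure 31 days.
After the first batch: Gamma(9 + 87, 13 + 31) = Gamma(96, 44).
Total count: 13 + 4 + 21 + 15 + 4 + 14 + 8 + 7 + 33 + 12 = 131.
Total exposure: 5 + 1 + 6 + 4.5 + 2.5 + 3 + 2 + 2 + 7 + 2 = 35 days.
After the second batch: Gamma(96 + 131, 44 + 35) = Gamma(227, 79).
Posterior variance = α'/β'² = 227/6241.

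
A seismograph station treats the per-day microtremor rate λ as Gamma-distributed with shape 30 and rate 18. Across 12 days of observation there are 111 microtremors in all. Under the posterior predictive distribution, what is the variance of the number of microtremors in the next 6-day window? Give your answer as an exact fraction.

846/25

Total count 111 over total exposure 12 days.
Posterior: α' = 30 + 111 = 141, β' = 18 + 12 = 30.
The posterior predictive for a window of length T is Negative Binomial with variance T·α'·(β'+T)/β'² = 6·141·36/900 = 846/25.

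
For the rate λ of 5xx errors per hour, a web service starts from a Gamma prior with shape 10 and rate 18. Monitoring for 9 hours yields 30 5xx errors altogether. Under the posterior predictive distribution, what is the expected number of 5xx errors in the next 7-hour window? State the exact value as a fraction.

Total count 30 over total exposure 9 hours.
By Gamma–Poisson conjugacy, the posterior is Gamma(α + Σx, β + Σt) = Gamma(10 + 30, 18 + 9) = Gamma(40, 27).
Predictive mean over a 7-hour window = T·E[λ|data] = 7·40/27 = 280/27.

280/27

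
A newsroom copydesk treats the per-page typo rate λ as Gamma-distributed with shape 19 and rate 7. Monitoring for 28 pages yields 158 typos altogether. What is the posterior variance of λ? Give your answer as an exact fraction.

177/1225

Total count 158 over total exposure 28 pages.
Posterior: α' = 19 + 158 = 177, β' = 7 + 28 = 35.
Posterior variance = α'/β'² = 177/1225.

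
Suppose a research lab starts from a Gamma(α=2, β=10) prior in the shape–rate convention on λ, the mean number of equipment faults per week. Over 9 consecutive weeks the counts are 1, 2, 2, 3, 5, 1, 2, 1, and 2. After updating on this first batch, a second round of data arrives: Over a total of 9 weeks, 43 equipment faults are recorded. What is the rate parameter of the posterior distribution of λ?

Total count: 1 + 2 + 2 + 3 + 5 + 1 + 2 + 1 + 2 = 19.
Total exposure: 9 weeks.
After the first batch: Gamma(2 + 19, 10 + 9) = Gamma(21, 19).
Total count 43 over total exposure 9 weeks.
After the second batch: Gamma(21 + 43, 19 + 9) = Gamma(64, 28).

28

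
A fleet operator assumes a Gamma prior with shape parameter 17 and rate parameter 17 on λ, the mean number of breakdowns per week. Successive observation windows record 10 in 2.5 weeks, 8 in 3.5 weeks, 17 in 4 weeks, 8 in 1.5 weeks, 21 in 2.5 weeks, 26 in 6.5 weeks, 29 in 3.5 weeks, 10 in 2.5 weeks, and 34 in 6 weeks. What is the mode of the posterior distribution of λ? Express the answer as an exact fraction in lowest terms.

358/99

Total count: 10 + 8 + 17 + 8 + 21 + 26 + 29 + 10 + 34 = 163.
Total exposure: 2.5 + 3.5 + 4 + 1.5 + 2.5 + 6.5 + 3.5 + 2.5 + 6 = 32.5 weeks.
The Gamma prior is conjugate for the Poisson rate, so λ | data ~ Gamma(17+163, 17+32.5) = Gamma(180, 99/2).
Posterior mode = (α'−1)/β' = 179/(99/2) = 358/99.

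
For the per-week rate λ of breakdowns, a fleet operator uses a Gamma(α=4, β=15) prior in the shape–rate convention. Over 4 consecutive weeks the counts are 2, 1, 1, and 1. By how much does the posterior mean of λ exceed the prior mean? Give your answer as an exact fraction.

Total count: 2 + 1 + 1 + 1 = 5.
Total exposure: 4 weeks.
Posterior: α' = 4 + 5 = 9, β' = 15 + 4 = 19.
Posterior mean = 9/19 = 9/19; prior mean = 4/15 = 4/15. Difference = 9/19 − 4/15 = 59/285.

59/285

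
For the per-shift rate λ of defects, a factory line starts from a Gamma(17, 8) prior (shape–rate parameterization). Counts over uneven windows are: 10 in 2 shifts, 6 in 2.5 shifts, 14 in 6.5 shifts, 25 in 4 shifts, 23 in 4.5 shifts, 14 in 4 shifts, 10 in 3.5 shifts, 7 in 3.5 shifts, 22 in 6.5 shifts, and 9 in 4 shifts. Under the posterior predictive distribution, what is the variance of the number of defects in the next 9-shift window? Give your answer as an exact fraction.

Total count: 10 + 6 + 14 + 25 + 23 + 14 + 10 + 7 + 22 + 9 = 140.
Total exposure: 2 + 2.5 + 6.5 + 4 + 4.5 + 4 + 3.5 + 3.5 + 6.5 + 4 = 41 shifts.
Gamma(α, β) with Poisson data over total exposure Σt gives posterior Gamma(α+Σx, β+Σt) = Gamma(157, 49).
The posterior predictive for a window of length T is Negative Binomial with variance T·α'·(β'+T)/β'² = 9·157·58/2401 = 81954/2401.

81954/2401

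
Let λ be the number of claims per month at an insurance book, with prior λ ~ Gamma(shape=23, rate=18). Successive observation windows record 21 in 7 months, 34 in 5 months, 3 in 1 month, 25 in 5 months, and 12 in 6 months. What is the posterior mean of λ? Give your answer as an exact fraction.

Total count: 21 + 34 + 3 + 25 + 12 = 95.
Total exposure: 7 + 5 + 1 + 5 + 6 = 24 months.
Gamma(α, β) with Poisson data over total exposure Σt gives posterior Gamma(α+Σx, β+Σt) = Gamma(118, 42).
Posterior mean = α'/β' = 118/42 = 59/21.

59/21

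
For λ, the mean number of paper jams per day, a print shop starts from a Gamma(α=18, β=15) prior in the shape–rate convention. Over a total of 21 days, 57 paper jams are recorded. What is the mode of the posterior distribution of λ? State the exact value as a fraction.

37/18

Total count 57 over total exposure 21 days.
Gamma(α, β) with Poisson data over total exposure Σt gives posterior Gamma(α+Σx, β+Σt) = Gamma(75, 36).
Posterior mode = (α'−1)/β' = 74/36 = 37/18.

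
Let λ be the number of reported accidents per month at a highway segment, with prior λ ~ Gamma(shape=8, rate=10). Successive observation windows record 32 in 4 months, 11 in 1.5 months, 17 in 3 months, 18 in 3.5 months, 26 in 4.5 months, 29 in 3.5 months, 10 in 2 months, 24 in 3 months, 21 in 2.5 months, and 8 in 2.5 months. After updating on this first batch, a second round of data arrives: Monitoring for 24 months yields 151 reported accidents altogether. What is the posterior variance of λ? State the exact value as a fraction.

355/4096

Total count: 32 + 11 + 17 + 18 + 26 + 29 + 10 + 24 + 21 + 8 = 196.
Total exposure: 4 + 1.5 + 3 + 3.5 + 4.5 + 3.5 + 2 + 3 + 2.5 + 2.5 = 30 months.
After the first batch: Gamma(8 + 196, 10 + 30) = Gamma(204, 40).
Total count 151 over total exposure 24 months.
After the second batch: Gamma(204 + 151, 40 + 24) = Gamma(355, 64).
Posterior variance = α'/β'² = 355/4096.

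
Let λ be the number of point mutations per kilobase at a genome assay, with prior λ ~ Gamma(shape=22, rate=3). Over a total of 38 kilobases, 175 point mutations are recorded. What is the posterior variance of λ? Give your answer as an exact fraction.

Total count 175 over total exposure 38 kilobases.
The Gamma prior is conjugate for the Poisson rate, so λ | data ~ Gamma(22+175, 3+38) = Gamma(197, 41).
Posterior variance = α'/β'² = 197/1681.

197/1681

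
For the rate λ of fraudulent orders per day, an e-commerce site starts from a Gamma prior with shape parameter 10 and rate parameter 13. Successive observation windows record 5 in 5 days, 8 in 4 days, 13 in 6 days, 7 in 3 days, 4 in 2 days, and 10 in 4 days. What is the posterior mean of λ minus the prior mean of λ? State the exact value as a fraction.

Total count: 5 + 8 + 13 + 7 + 4 + 10 = 47.
Total exposure: 5 + 4 + 6 + 3 + 2 + 4 = 24 days.
Gamma(α, β) with Poisson data over total exposure Σt gives posterior Gamma(α+Σx, β+Σt) = Gamma(57, 37).
Posterior mean = 57/37 = 57/37; prior mean = 10/13 = 10/13. Difference = 57/37 − 10/13 = 371/481.

371/481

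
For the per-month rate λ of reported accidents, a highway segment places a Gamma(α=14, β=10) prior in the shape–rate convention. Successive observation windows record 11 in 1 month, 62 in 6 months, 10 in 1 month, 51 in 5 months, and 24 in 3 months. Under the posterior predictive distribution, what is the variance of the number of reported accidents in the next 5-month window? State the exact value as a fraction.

6665/169

Total count: 11 + 62 + 10 + 51 + 24 = 158.
Total exposure: 1 + 6 + 1 + 5 + 3 = 16 months.
By Gamma–Poisson conjugacy, the posterior is Gamma(α + Σx, β + Σt) = Gamma(14 + 158, 10 + 16) = Gamma(172, 26).
The posterior predictive for a window of length T is Negative Binomial with variance T·α'·(β'+T)/β'² = 5·172·31/676 = 6665/169.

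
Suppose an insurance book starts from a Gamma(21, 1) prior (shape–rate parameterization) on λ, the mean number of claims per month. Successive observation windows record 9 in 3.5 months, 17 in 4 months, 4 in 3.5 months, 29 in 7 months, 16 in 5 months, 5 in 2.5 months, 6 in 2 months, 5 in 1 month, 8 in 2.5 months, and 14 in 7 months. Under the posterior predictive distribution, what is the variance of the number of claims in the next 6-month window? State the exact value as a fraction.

4020/169

Total count: 9 + 17 + 4 + 29 + 16 + 5 + 6 + 5 + 8 + 14 = 113.
Total exposure: 3.5 + 4 + 3.5 + 7 + 5 + 2.5 + 2 + 1 + 2.5 + 7 = 38 months.
Gamma(α, β) with Poisson data over total exposure Σt gives posterior Gamma(α+Σx, β+Σt) = Gamma(134, 39).
The posterior predictive for a window of length T is Negative Binomial with variance T·α'·(β'+T)/β'² = 6·134·45/1521 = 4020/169.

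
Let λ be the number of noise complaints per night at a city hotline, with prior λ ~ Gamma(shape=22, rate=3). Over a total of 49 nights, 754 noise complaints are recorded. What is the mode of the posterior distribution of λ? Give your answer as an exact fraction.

Total count 754 over total exposure 49 nights.
By Gamma–Poisson conjugacy, the posterior is Gamma(α + Σx, β + Σt) = Gamma(22 + 754, 3 + 49) = Gamma(776, 52).
Posterior mode = (α'−1)/β' = 775/52.

775/52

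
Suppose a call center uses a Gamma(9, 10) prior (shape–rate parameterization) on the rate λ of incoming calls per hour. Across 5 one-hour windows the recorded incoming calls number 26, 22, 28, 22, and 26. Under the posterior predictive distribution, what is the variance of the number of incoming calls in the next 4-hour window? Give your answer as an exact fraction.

10108/225

Total count: 26 + 22 + 28 + 22 + 26 = 124.
Total exposure: 5 hours.
By Gamma–Poisson conjugacy, the posterior is Gamma(α + Σx, β + Σt) = Gamma(9 + 124, 10 + 5) = Gamma(133, 15).
The posterior predictive for a window of length T is Negative Binomial with variance T·α'·(β'+T)/β'² = 4·133·19/225 = 10108/225.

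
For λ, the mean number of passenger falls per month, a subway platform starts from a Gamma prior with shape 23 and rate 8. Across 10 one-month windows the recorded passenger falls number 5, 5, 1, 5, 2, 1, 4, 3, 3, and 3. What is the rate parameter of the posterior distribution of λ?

18

Total count: 5 + 5 + 1 + 5 + 2 + 1 + 4 + 3 + 3 + 3 = 32.
Total exposure: 10 months.
The Gamma prior is conjugate for the Poisson rate, so λ | data ~ Gamma(23+32, 8+10) = Gamma(55, 18).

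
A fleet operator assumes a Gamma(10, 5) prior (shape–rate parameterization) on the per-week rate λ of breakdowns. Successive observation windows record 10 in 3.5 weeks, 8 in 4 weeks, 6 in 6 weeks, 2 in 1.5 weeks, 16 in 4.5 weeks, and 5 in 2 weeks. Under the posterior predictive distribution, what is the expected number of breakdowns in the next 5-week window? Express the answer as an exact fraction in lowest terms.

570/53

Total count: 10 + 8 + 6 + 2 + 16 + 5 = 47.
Total exposure: 3.5 + 4 + 6 + 1.5 + 4.5 + 2 = 21.5 weeks.
Gamma(α, β) with Poisson data over total exposure Σt gives posterior Gamma(α+Σx, β+Σt) = Gamma(57, 53/2).
Predictive mean over a 5-week window = T·E[λ|data] = 5·57/(53/2) = 570/53.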